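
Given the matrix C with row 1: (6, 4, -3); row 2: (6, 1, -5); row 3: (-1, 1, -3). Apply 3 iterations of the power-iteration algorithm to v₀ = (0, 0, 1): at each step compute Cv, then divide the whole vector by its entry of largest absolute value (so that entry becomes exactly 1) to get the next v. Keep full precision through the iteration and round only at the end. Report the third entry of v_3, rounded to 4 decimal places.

Cv0 = (-3.00000, -5.00000, -3.00000); divide by -5.00000 → v1 = (0.60000, 1.00000, 0.60000)
Cv1 = (5.80000, 1.60000, -1.40000); divide by 5.80000 → v2 = (1.00000, 0.27586, -0.24138)
Cv2 = (7.82759, 7.48276, 0.00000); divide by 7.82759 → v3 = (1.00000, 0.95595, 0.00000)
Requested entry of v3: 0/-227 = 0.0000

0.0000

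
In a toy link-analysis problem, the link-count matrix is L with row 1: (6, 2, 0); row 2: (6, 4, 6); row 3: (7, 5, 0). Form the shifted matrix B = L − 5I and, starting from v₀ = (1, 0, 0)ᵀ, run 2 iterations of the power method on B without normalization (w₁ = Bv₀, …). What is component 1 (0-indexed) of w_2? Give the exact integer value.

B = L − 5I has rows (1, 2, 0); (6, -1, 6); (7, 5, -5)
w1 = Bv₀ = (1, 6, 7)
w2 = Bw1 = (13, 42, 2)
Requested component of w2: 42

42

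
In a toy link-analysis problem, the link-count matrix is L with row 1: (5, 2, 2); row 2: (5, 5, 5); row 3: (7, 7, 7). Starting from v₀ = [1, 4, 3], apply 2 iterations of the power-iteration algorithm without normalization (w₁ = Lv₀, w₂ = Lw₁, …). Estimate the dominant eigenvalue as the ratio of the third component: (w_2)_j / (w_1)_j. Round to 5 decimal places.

w1 = Lv₀ = (19, 40, 56)
w2 = Lw1 = (287, 575, 805)
Ratio at component: 805 / 56 = 14.37500

14.37500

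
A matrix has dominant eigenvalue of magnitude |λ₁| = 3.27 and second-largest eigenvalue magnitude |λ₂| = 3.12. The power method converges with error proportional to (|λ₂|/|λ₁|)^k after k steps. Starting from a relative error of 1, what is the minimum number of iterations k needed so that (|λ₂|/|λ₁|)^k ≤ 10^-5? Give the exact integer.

246

|λ₂/λ₁| = 3.12/3.27 = 0.95413
Need k ≥ ln(10^-5) / ln(0.95413) = -11.5129 / -0.0470 ≈ 245.180
Smallest integer k satisfying the bound: 246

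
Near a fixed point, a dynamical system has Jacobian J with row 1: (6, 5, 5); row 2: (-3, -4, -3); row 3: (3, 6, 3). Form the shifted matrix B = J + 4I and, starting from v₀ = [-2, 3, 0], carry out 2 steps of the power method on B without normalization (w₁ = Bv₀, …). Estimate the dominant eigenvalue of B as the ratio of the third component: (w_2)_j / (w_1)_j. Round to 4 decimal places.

8.7500

B = J + 4I has rows (10, 5, 5); (-3, 0, -3); (3, 6, 7)
w1 = Bv₀ = (10·(-2) + 5·3 + 5·0; (-3)·(-2) + 0·3 + (-3)·0; 3·(-2) + 6·3 + 7·0) = (-5, 6, 12)
w2 = Bw1 = (10·(-5) + 5·6 + 5·12; (-3)·(-5) + 0·6 + (-3)·12; 3·(-5) + 6·6 + 7·12) = (40, -21, 105)
Ratio: 105/12 = 8.7500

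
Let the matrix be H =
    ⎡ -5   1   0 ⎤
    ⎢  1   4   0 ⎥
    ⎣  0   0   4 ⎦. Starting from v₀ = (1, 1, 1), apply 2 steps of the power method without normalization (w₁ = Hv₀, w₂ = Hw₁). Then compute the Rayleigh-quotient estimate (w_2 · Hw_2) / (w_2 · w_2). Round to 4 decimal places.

w1 = Hv₀ = (-4, 5, 4)
w2 = Hw1 = (25, 16, 16)
Hw2 = (-109, 89, 64)
w2·Hw2 = 25·(-109) + 16·89 + 16·64 = -277; w2·w2 = 25·25 + 16·16 + 16·16 = 1137
λ ≈ -277/1137 = -0.2436

λ ≈ -0.2436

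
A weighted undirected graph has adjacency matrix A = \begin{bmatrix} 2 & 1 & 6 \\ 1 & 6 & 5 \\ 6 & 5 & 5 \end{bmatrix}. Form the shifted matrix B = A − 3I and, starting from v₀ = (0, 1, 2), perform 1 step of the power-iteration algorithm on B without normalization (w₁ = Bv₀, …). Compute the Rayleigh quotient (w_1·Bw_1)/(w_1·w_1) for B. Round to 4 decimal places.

8.1432

B = A − 3I has rows (-1, 1, 6); (1, 3, 5); (6, 5, 2)
w1 = Bv₀ = ((-1)·0 + 1·1 + 6·2; 1·0 + 3·1 + 5·2; 6·0 + 5·1 + 2·2) = (13, 13, 9)
Bw1 = (54, 97, 161)
w1·Bw1 = 3412; w1·w1 = 419; μ ≈ 3412/419 = 8.1432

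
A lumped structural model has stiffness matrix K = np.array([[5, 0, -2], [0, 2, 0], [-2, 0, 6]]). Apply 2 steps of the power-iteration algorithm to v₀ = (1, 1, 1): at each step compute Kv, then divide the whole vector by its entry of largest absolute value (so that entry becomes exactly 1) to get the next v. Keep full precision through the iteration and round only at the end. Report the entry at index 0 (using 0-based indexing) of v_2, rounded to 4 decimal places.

Kv0 = (3.00000, 2.00000, 4.00000); divide by 4.00000 → v1 = (0.75000, 0.50000, 1.00000)
Kv1 = (1.75000, 1.00000, 4.50000); divide by 4.50000 → v2 = (0.38889, 0.22222, 1.00000)
Requested entry of v2: 7/18 = 0.3889

0.3889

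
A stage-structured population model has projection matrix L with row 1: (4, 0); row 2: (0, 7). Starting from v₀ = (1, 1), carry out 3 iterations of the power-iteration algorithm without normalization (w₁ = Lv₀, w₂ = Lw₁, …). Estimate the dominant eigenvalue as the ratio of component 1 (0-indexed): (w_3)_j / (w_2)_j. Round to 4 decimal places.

w1 = Lv₀ = (4, 7)
w2 = Lw1 = (16, 49)
w3 = Lw2 = (64, 343)
Ratio at component: 343 / 49 = 7.0000

λ ≈ 7.0000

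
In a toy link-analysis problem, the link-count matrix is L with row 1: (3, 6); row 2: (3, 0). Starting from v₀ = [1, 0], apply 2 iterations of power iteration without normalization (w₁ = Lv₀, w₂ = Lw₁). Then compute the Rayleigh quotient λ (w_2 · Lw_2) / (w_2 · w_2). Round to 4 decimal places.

w1 = Lv₀ = (3·1 + 6·0; 3·1 + 0·0) = (3, 3)
w2 = Lw1 = (3·3 + 6·3; 3·3 + 0·3) = (27, 9)
Lw2 = (135, 81)
w2·Lw2 = 27·135 + 9·81 = 4374; w2·w2 = 27·27 + 9·9 = 810
λ ≈ 4374/810 = 5.4000

λ ≈ 5.4000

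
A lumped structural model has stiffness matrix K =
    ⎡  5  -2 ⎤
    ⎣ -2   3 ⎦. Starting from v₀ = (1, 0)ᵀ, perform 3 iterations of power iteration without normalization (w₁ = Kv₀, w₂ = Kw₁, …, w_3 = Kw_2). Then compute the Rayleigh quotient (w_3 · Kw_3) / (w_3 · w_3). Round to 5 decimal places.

w1 = Kv₀ = (5·1 + (-2)·0; (-2)·1 + 3·0) = (5, -2)
w2 = Kw1 = (5·5 + (-2)·(-2); (-2)·5 + 3·(-2)) = (29, -16)
w3 = Kw2 = (177, -106)
Kw3 = (1097, -672)
w3·Kw3 = 177·1097 + (-106)·(-672) = 265401; w3·w3 = 177·177 + (-106)·(-106) = 42565
λ ≈ 265401/42565 = 6.23519

6.23519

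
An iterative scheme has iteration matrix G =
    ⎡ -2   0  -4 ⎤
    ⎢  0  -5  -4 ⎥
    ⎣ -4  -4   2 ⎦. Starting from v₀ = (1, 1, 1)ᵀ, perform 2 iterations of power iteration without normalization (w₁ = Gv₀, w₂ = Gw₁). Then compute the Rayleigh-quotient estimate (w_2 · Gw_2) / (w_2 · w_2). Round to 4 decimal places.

w1 = Gv₀ = (-6, -9, -6)
w2 = Gw1 = (36, 69, 48)
Gw2 = (-264, -537, -324)
w2·Gw2 = 36·(-264) + 69·(-537) + 48·(-324) = -62109; w2·w2 = 36·36 + 69·69 + 48·48 = 8361
λ ≈ -62109/8361 = -7.4284

λ ≈ -7.4284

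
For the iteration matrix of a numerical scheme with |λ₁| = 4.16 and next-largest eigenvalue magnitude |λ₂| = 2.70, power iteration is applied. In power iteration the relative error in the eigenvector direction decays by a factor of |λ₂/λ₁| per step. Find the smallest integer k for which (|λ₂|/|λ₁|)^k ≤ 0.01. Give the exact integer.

|λ₂/λ₁| = 2.70/4.16 = 0.64904
Need k ≥ ln(0.01) / ln(0.64904) = -4.6052 / -0.4323 ≈ 10.654
Smallest integer k satisfying the bound: 11

11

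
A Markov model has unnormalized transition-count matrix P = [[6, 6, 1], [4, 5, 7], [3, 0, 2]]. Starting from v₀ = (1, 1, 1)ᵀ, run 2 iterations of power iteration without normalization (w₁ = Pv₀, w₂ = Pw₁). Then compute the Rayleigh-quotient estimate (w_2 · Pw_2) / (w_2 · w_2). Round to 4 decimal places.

w1 = Pv₀ = (6·1 + 6·1 + 1·1; 4·1 + 5·1 + 7·1; 3·1 + 0·1 + 2·1) = (13, 16, 5)
w2 = Pw1 = (6·13 + 6·16 + 1·5; 4·13 + 5·16 + 7·5; 3·13 + 0·16 + 2·5) = (179, 167, 49)
Pw2 = (2125, 1894, 635)
w2·Pw2 = 179·2125 + 167·1894 + 49·635 = 727788; w2·w2 = 179·179 + 167·167 + 49·49 = 62331
λ ≈ 727788/62331 = 11.6762

11.6762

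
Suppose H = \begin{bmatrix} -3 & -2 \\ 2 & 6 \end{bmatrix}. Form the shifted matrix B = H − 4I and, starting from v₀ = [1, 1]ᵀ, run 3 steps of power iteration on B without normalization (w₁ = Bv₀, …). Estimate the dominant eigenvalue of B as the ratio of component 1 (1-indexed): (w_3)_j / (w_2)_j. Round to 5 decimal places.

B = H − 4I has rows (-7, -2); (2, 2)
w1 = Bv₀ = ((-7)·1 + (-2)·1; 2·1 + 2·1) = (-9, 4)
w2 = Bw1 = ((-7)·(-9) + (-2)·4; 2·(-9) + 2·4) = (55, -10)
w3 = Bw2 = (-365, 90)
Ratio: -365/55 = -6.63636

μ ≈ -6.63636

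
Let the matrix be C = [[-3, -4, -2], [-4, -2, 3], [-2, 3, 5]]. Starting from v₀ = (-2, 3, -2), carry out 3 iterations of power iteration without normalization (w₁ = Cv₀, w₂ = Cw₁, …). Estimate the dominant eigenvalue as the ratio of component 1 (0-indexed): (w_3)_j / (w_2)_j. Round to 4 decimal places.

λ ≈ -3.7200

w1 = Cv₀ = (-2, -4, 3)
w2 = Cw1 = (16, 25, 7)
w3 = Cw2 = (-162, -93, 78)
Ratio at component: -93 / 25 = -3.7200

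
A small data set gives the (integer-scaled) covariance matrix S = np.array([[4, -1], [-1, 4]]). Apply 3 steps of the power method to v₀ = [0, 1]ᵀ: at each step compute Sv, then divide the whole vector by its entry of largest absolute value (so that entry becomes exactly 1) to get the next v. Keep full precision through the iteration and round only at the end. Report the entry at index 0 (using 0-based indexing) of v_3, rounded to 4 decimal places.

Sv0 = (-1.00000, 4.00000); divide by 4.00000 → v1 = (-0.25000, 1.00000)
Sv1 = (-2.00000, 4.25000); divide by 4.25000 → v2 = (-0.47059, 1.00000)
Sv2 = (-2.88235, 4.47059); divide by 4.47059 → v3 = (-0.64474, 1.00000)
Requested entry of v3: -49/76 = -0.6447

-0.6447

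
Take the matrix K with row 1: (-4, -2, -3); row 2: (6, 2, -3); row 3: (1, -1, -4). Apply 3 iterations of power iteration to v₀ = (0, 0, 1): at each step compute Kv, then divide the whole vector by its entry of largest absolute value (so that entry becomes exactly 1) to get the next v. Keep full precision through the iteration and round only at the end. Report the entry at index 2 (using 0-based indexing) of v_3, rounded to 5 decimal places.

Kv0 = (-3.000000, -3.000000, -4.000000); divide by -4.000000 → v1 = (0.750000, 0.750000, 1.000000)
Kv1 = (-7.500000, 3.000000, -4.000000); divide by -7.500000 → v2 = (1.000000, -0.400000, 0.533333)
Kv2 = (-4.800000, 3.600000, -0.733333); divide by -4.800000 → v3 = (1.000000, -0.750000, 0.152778)
Requested entry of v3: -22/-144 = 0.15278

0.15278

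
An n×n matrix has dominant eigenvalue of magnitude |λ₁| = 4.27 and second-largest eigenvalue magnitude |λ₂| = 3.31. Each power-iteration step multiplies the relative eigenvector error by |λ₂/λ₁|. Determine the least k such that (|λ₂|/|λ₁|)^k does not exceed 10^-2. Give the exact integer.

|λ₂/λ₁| = 3.31/4.27 = 0.77518
Need k ≥ ln(10^-2) / ln(0.77518) = -4.6052 / -0.2547 ≈ 18.083
Smallest integer k satisfying the bound: 19

19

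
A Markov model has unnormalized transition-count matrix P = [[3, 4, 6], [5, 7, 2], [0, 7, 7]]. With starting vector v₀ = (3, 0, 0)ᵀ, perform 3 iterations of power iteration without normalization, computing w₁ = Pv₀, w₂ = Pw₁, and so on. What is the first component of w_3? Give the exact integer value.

1491

w1 = Pv₀ = (3·3 + 4·0 + 6·0; 5·3 + 7·0 + 2·0; 0·3 + 7·0 + 7·0) = (9, 15, 0)
w2 = Pw1 = (3·9 + 4·15 + 6·0; 5·9 + 7·15 + 2·0; 0·9 + 7·15 + 7·0) = (87, 150, 105)
w3 = Pw2 = (1491, 1695, 1785)
The requested component of w3 is 1491.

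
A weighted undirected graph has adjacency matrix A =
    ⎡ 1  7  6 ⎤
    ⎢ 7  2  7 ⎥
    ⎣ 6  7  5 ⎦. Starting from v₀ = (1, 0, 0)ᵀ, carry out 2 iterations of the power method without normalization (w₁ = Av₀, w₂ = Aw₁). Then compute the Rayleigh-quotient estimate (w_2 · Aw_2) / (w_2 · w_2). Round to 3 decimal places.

λ ≈ 15.600

w1 = Av₀ = (1, 7, 6)
w2 = Aw1 = (86, 63, 85)
Aw2 = (1037, 1323, 1382)
w2·Aw2 = 86·1037 + 63·1323 + 85·1382 = 290001; w2·w2 = 86·86 + 63·63 + 85·85 = 18590
λ ≈ 290001/18590 = 15.600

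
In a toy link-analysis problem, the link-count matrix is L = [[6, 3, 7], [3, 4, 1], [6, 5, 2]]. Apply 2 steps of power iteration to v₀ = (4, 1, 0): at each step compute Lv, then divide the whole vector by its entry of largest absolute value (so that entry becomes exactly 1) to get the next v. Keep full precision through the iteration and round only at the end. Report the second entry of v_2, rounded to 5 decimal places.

0.42131

Lv0 = (27.000000, 16.000000, 29.000000); divide by 29.000000 → v1 = (0.931034, 0.551724, 1.000000)
Lv1 = (14.241379, 6.000000, 10.344828); divide by 14.241379 → v2 = (1.000000, 0.421308, 0.726392)
Requested entry of v2: 174/413 = 0.42131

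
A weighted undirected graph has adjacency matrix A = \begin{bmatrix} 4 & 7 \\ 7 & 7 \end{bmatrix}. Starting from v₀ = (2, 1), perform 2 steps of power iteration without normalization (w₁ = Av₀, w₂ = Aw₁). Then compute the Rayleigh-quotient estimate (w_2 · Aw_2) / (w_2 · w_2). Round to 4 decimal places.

12.6580

w1 = Av₀ = (15, 21)
w2 = Aw1 = (207, 252)
Aw2 = (2592, 3213)
w2·Aw2 = 207·2592 + 252·3213 = 1346220; w2·w2 = 207·207 + 252·252 = 106353
λ ≈ 1346220/106353 = 12.6580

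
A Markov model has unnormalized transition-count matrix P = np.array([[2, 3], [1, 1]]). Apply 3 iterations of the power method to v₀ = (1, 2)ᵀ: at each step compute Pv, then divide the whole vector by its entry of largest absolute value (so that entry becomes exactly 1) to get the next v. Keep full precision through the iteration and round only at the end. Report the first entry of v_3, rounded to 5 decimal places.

1.00000

Pv0 = (8.000000, 3.000000); divide by 8.000000 → v1 = (1.000000, 0.375000)
Pv1 = (3.125000, 1.375000); divide by 3.125000 → v2 = (1.000000, 0.440000)
Pv2 = (3.320000, 1.440000); divide by 3.320000 → v3 = (1.000000, 0.433735)
Requested entry of v3: 83/83 = 1.00000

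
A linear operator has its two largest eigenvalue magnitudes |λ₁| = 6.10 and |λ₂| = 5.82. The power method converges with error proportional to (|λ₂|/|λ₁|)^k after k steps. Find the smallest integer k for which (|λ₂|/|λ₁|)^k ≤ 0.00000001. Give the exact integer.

393

|λ₂/λ₁| = 5.82/6.10 = 0.95410
Need k ≥ ln(0.00000001) / ln(0.95410) = -18.4207 / -0.0470 ≈ 392.025
Smallest integer k satisfying the bound: 393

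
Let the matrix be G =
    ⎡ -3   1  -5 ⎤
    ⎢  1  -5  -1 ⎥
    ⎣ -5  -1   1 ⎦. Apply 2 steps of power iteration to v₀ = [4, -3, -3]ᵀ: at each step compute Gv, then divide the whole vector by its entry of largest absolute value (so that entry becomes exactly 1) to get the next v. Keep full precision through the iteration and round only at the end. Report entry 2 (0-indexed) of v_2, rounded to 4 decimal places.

Gv0 = (0.00000, 22.00000, -20.00000); divide by 22.00000 → v1 = (0.00000, 1.00000, -0.90909)
Gv1 = (5.54545, -4.09091, -1.90909); divide by 5.54545 → v2 = (1.00000, -0.73770, -0.34426)
Requested entry of v2: -42/122 = -0.3443

-0.3443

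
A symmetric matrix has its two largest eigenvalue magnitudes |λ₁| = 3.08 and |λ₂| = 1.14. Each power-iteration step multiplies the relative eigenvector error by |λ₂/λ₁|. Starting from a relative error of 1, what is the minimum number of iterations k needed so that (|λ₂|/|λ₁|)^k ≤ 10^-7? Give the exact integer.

|λ₂/λ₁| = 1.14/3.08 = 0.37013
Need k ≥ ln(10^-7) / ln(0.37013) = -16.1181 / -0.9939 ≈ 16.217
Smallest integer k satisfying the bound: 17

17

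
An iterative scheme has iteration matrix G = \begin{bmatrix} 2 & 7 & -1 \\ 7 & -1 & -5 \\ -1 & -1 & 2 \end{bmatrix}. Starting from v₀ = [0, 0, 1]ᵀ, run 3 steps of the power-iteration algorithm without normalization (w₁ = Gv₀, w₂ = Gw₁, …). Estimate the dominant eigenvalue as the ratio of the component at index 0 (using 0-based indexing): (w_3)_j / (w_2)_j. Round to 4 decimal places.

w1 = Gv₀ = (2·0 + 7·0 + (-1)·1; 7·0 + (-1)·0 + (-5)·1; (-1)·0 + (-1)·0 + 2·1) = (-1, -5, 2)
w2 = Gw1 = (2·(-1) + 7·(-5) + (-1)·2; 7·(-1) + (-1)·(-5) + (-5)·2; (-1)·(-1) + (-1)·(-5) + 2·2) = (-39, -12, 10)
w3 = Gw2 = (-172, -311, 71)
Ratio at component: -172 / -39 = 4.4103

4.4103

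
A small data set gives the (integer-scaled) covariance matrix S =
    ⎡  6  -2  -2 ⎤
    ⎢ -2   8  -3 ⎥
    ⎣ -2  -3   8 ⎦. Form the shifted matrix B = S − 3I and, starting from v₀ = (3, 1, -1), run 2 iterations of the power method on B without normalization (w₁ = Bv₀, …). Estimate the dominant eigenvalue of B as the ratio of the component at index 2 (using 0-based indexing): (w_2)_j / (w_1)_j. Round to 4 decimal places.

B = S − 3I has rows (3, -2, -2); (-2, 5, -3); (-2, -3, 5)
w1 = Bv₀ = (9, 2, -14)
w2 = Bw1 = (51, 34, -94)
Ratio: -94/-14 = 6.7143

6.7143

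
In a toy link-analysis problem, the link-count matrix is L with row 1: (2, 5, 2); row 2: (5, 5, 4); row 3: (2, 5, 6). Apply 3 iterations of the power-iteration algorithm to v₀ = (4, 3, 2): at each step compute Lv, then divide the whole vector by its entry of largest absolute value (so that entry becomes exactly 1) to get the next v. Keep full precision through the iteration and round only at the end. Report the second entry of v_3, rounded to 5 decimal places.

Lv0 = (27.000000, 43.000000, 35.000000); divide by 43.000000 → v1 = (0.627907, 1.000000, 0.813953)
Lv1 = (7.883721, 11.395349, 11.139535); divide by 11.395349 → v2 = (0.691837, 1.000000, 0.977551)
Lv2 = (8.338776, 12.369388, 12.248980); divide by 12.369388 → v3 = (0.674146, 1.000000, 0.990266)
Requested entry of v3: 6061/6061 = 1.00000

1.00000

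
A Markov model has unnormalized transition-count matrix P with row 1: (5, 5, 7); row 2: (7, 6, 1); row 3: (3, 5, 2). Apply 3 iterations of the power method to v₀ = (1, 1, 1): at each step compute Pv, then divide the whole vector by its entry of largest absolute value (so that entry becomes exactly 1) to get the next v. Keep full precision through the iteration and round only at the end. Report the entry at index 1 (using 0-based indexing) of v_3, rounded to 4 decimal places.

0.9424

Pv0 = (17.00000, 14.00000, 10.00000); divide by 17.00000 → v1 = (1.00000, 0.82353, 0.58824)
Pv1 = (13.23529, 12.52941, 8.29412); divide by 13.23529 → v2 = (1.00000, 0.94667, 0.62667)
Pv2 = (14.12000, 13.30667, 8.98667); divide by 14.12000 → v3 = (1.00000, 0.94240, 0.63645)
Requested entry of v3: 2994/3177 = 0.9424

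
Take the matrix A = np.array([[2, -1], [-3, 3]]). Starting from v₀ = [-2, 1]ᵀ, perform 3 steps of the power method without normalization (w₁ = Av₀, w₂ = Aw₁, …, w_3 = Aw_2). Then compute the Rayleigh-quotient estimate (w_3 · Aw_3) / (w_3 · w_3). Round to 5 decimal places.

w1 = Av₀ = (2·(-2) + (-1)·1; (-3)·(-2) + 3·1) = (-5, 9)
w2 = Aw1 = (2·(-5) + (-1)·9; (-3)·(-5) + 3·9) = (-19, 42)
w3 = Aw2 = (-80, 183)
Aw3 = (-343, 789)
w3·Aw3 = (-80)·(-343) + 183·789 = 171827; w3·w3 = (-80)·(-80) + 183·183 = 39889
λ ≈ 171827/39889 = 4.30763

λ ≈ 4.30763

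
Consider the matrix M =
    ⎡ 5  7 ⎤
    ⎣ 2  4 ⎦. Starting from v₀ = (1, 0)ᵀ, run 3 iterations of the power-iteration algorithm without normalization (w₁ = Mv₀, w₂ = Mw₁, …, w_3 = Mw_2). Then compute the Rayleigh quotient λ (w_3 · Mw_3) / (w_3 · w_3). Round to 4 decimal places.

λ ≈ 8.2726

w1 = Mv₀ = (5, 2)
w2 = Mw1 = (39, 18)
w3 = Mw2 = (321, 150)
Mw3 = (2655, 1242)
w3·Mw3 = 321·2655 + 150·1242 = 1038555; w3·w3 = 321·321 + 150·150 = 125541
λ ≈ 1038555/125541 = 8.2726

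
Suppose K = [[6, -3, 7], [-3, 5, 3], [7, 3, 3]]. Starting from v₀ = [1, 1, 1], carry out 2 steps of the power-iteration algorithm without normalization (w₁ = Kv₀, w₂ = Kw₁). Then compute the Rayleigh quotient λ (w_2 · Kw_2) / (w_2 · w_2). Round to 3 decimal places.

11.320

w1 = Kv₀ = (10, 5, 13)
w2 = Kw1 = (136, 34, 124)
Kw2 = (1582, 134, 1426)
w2·Kw2 = 136·1582 + 34·134 + 124·1426 = 396532; w2·w2 = 136·136 + 34·34 + 124·124 = 35028
λ ≈ 396532/35028 = 11.320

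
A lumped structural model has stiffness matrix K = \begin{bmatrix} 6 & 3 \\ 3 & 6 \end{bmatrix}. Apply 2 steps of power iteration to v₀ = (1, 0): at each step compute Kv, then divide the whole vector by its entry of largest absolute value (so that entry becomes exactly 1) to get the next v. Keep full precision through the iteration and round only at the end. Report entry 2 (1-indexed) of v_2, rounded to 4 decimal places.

0.8000

Kv0 = (6.00000, 3.00000); divide by 6.00000 → v1 = (1.00000, 0.50000)
Kv1 = (7.50000, 6.00000); divide by 7.50000 → v2 = (1.00000, 0.80000)
Requested entry of v2: 36/45 = 0.8000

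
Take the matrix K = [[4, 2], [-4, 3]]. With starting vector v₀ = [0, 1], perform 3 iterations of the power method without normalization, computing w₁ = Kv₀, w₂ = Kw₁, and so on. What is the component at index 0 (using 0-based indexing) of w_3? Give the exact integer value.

58

w1 = Kv₀ = (2, 3)
w2 = Kw1 = (14, 1)
w3 = Kw2 = (58, -53)
The requested component of w3 is 58.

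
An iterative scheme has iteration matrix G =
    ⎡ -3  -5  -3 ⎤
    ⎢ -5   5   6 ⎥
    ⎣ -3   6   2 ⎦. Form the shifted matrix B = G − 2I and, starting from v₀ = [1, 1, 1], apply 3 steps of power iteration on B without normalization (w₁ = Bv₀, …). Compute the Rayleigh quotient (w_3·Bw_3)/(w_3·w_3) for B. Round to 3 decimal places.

μ ≈ 5.377

B = G − 2I has rows (-5, -5, -3); (-5, 3, 6); (-3, 6, 0)
w1 = Bv₀ = ((-5)·1 + (-5)·1 + (-3)·1; (-5)·1 + 3·1 + 6·1; (-3)·1 + 6·1 + 0·1) = (-13, 4, 3)
w2 = Bw1 = ((-5)·(-13) + (-5)·4 + (-3)·3; (-5)·(-13) + 3·4 + 6·3; (-3)·(-13) + 6·4 + 0·3) = (36, 95, 63)
w3 = Bw2 = (-844, 483, 462)
Bw3 = (419, 8441, 5430)
w3·Bw3 = 6232027; w3·w3 = 1159069; μ ≈ 6232027/1159069 = 5.377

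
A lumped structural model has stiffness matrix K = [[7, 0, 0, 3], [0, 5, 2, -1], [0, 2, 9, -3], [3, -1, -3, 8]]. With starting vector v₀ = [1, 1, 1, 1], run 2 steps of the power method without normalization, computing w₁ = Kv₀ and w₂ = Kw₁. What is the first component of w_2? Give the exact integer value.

w1 = Kv₀ = (7·1 + 0·1 + 0·1 + 3·1; 0·1 + 5·1 + 2·1 + (-1)·1; 0·1 + 2·1 + 9·1 + (-3)·1; 3·1 + (-1)·1 + (-3)·1 + 8·1) = (10, 6, 8, 7)
w2 = Kw1 = (7·10 + 0·6 + 0·8 + 3·7; 0·10 + 5·6 + 2·8 + (-1)·7; 0·10 + 2·6 + 9·8 + (-3)·7; 3·10 + (-1)·6 + (-3)·8 + 8·7) = (91, 39, 63, 56)
The requested component of w2 is 91.

91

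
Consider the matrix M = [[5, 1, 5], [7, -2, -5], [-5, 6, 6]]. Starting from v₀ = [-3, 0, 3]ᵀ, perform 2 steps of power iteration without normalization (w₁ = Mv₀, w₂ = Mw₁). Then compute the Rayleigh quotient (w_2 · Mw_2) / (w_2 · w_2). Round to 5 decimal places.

-1.03268

w1 = Mv₀ = (0, -36, 33)
w2 = Mw1 = (129, -93, -18)
Mw2 = (462, 1179, -1311)
w2·Mw2 = 129·462 + (-93)·1179 + (-18)·(-1311) = -26451; w2·w2 = 129·129 + (-93)·(-93) + (-18)·(-18) = 25614
λ ≈ -26451/25614 = -1.03268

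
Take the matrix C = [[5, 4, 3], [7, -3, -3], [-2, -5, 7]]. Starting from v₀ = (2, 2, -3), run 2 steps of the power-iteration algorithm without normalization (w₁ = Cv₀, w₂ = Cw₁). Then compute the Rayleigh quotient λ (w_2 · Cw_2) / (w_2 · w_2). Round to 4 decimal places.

8.4550

w1 = Cv₀ = (5·2 + 4·2 + 3·(-3); 7·2 + (-3)·2 + (-3)·(-3); (-2)·2 + (-5)·2 + 7·(-3)) = (9, 17, -35)
w2 = Cw1 = (5·9 + 4·17 + 3·(-35); 7·9 + (-3)·17 + (-3)·(-35); (-2)·9 + (-5)·17 + 7·(-35)) = (8, 117, -348)
Cw2 = (-536, 749, -3037)
w2·Cw2 = 8·(-536) + 117·749 + (-348)·(-3037) = 1140221; w2·w2 = 8·8 + 117·117 + (-348)·(-348) = 134857
λ ≈ 1140221/134857 = 8.4550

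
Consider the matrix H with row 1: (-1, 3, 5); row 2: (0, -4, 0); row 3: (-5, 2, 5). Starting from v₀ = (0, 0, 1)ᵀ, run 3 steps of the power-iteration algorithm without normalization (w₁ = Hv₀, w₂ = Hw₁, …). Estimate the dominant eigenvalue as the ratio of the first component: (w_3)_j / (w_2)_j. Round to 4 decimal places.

w1 = Hv₀ = ((-1)·0 + 3·0 + 5·1; 0·0 + (-4)·0 + 0·1; (-5)·0 + 2·0 + 5·1) = (5, 0, 5)
w2 = Hw1 = ((-1)·5 + 3·0 + 5·5; 0·5 + (-4)·0 + 0·5; (-5)·5 + 2·0 + 5·5) = (20, 0, 0)
w3 = Hw2 = (-20, 0, -100)
Ratio at component: -20 / 20 = -1.0000

-1.0000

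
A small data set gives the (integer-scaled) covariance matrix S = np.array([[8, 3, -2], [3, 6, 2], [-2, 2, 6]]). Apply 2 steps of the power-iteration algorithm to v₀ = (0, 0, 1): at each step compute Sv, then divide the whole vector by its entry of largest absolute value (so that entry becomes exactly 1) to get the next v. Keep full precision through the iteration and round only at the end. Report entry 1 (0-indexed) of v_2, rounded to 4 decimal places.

0.4091

Sv0 = (-2.00000, 2.00000, 6.00000); divide by 6.00000 → v1 = (-0.33333, 0.33333, 1.00000)
Sv1 = (-3.66667, 3.00000, 7.33333); divide by 7.33333 → v2 = (-0.50000, 0.40909, 1.00000)
Requested entry of v2: 18/44 = 0.4091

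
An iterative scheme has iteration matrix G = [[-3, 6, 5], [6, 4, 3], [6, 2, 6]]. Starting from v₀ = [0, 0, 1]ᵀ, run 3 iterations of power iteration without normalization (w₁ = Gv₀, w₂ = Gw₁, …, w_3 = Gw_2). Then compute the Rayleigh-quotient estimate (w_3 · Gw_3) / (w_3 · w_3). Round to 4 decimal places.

11.9041

w1 = Gv₀ = ((-3)·0 + 6·0 + 5·1; 6·0 + 4·0 + 3·1; 6·0 + 2·0 + 6·1) = (5, 3, 6)
w2 = Gw1 = ((-3)·5 + 6·3 + 5·6; 6·5 + 4·3 + 3·6; 6·5 + 2·3 + 6·6) = (33, 60, 72)
w3 = Gw2 = (621, 654, 750)
Gw3 = (5811, 8592, 9534)
w3·Gw3 = 621·5811 + 654·8592 + 750·9534 = 16378299; w3·w3 = 621·621 + 654·654 + 750·750 = 1375857
λ ≈ 16378299/1375857 = 11.9041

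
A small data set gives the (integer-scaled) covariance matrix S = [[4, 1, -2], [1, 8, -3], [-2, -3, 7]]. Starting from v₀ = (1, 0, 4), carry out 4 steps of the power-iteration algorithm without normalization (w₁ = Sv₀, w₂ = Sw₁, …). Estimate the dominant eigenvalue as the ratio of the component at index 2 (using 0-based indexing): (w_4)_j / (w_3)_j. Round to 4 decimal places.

λ ≈ 10.6734

w1 = Sv₀ = (-4, -11, 26)
w2 = Sw1 = (-79, -170, 223)
w3 = Sw2 = (-932, -2108, 2229)
w4 = Sw3 = (-10294, -24483, 23791)
Ratio at component: 23791 / 2229 = 10.6734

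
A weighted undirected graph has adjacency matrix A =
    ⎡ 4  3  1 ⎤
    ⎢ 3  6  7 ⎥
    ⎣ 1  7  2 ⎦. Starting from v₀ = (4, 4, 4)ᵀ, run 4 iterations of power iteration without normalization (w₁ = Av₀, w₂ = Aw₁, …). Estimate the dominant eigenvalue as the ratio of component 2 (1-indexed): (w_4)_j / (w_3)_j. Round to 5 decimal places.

12.32218

w1 = Av₀ = (32, 64, 40)
w2 = Aw1 = (360, 760, 560)
w3 = Aw2 = (4280, 9560, 6800)
w4 = Aw3 = (52600, 117800, 84800)
Ratio at component: 117800 / 9560 = 12.32218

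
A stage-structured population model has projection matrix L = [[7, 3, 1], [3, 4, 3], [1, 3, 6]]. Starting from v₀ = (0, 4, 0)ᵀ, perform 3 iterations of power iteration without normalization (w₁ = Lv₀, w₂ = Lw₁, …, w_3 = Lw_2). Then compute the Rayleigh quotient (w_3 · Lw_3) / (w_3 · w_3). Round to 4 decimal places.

10.3713

w1 = Lv₀ = (12, 16, 12)
w2 = Lw1 = (144, 136, 132)
w3 = Lw2 = (1548, 1372, 1344)
Lw3 = (16296, 14164, 13728)
w3·Lw3 = 1548·16296 + 1372·14164 + 1344·13728 = 63109648; w3·w3 = 1548·1548 + 1372·1372 + 1344·1344 = 6085024
λ ≈ 63109648/6085024 = 10.3713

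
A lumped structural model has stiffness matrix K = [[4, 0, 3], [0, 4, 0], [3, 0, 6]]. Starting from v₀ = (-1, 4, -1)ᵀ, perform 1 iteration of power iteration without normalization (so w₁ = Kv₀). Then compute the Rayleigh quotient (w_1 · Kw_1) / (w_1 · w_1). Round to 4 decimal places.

w1 = Kv₀ = (4·(-1) + 0·4 + 3·(-1); 0·(-1) + 4·4 + 0·(-1); 3·(-1) + 0·4 + 6·(-1)) = (-7, 16, -9)
Kw1 = (-55, 64, -75)
w1·Kw1 = (-7)·(-55) + 16·64 + (-9)·(-75) = 2084; w1·w1 = (-7)·(-7) + 16·16 + (-9)·(-9) = 386
λ ≈ 2084/386 = 5.3990

5.3990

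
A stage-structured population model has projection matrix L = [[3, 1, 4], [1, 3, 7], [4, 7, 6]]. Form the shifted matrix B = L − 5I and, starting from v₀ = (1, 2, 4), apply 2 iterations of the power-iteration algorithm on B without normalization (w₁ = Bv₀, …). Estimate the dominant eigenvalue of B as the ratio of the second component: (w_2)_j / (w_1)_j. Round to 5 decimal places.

μ ≈ 4.80000

B = L − 5I has rows (-2, 1, 4); (1, -2, 7); (4, 7, 1)
w1 = Bv₀ = (16, 25, 22)
w2 = Bw1 = (81, 120, 261)
Ratio: 120/25 = 4.80000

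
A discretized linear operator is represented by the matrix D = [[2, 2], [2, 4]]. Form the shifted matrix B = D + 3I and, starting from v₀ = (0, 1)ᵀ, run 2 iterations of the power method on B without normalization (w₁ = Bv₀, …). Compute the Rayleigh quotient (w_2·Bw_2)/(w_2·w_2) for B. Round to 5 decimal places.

μ ≈ 8.16278

B = D + 3I has rows (5, 2); (2, 7)
w1 = Bv₀ = (5·0 + 2·1; 2·0 + 7·1) = (2, 7)
w2 = Bw1 = (5·2 + 2·7; 2·2 + 7·7) = (24, 53)
Bw2 = (226, 419)
w2·Bw2 = 27631; w2·w2 = 3385; μ ≈ 27631/3385 = 8.16278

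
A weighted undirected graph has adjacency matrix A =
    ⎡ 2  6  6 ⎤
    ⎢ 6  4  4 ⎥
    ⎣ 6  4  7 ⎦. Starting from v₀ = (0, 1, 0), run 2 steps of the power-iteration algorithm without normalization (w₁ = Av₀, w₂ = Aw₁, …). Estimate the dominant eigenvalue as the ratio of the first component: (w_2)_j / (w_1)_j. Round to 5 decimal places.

w1 = Av₀ = (2·0 + 6·1 + 6·0; 6·0 + 4·1 + 4·0; 6·0 + 4·1 + 7·0) = (6, 4, 4)
w2 = Aw1 = (2·6 + 6·4 + 6·4; 6·6 + 4·4 + 4·4; 6·6 + 4·4 + 7·4) = (60, 68, 80)
Ratio at component: 60 / 6 = 10.00000

λ ≈ 10.00000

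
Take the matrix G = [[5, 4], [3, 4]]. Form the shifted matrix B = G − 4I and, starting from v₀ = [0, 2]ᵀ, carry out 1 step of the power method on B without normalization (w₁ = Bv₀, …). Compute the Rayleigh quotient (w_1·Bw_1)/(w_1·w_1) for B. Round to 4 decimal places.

1.0000

B = G − 4I has rows (1, 4); (3, 0)
w1 = Bv₀ = (1·0 + 4·2; 3·0 + 0·2) = (8, 0)
Bw1 = (8, 24)
w1·Bw1 = 64; w1·w1 = 64; μ ≈ 64/64 = 1.0000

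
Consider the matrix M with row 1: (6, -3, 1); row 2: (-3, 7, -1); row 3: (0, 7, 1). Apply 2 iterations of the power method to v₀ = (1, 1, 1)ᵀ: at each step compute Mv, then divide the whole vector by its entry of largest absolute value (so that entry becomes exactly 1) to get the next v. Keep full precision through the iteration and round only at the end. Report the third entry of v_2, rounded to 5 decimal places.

1.00000

Mv0 = (4.000000, 3.000000, 8.000000); divide by 8.000000 → v1 = (0.500000, 0.375000, 1.000000)
Mv1 = (2.875000, 0.125000, 3.625000); divide by 3.625000 → v2 = (0.793103, 0.034483, 1.000000)
Requested entry of v2: 29/29 = 1.00000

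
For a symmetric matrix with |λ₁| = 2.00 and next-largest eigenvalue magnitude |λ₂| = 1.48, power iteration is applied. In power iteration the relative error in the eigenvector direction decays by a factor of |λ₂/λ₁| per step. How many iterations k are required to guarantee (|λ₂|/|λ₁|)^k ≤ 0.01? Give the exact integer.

16

|λ₂/λ₁| = 1.48/2.00 = 0.74000
Need k ≥ ln(0.01) / ln(0.74000) = -4.6052 / -0.3011 ≈ 15.294
Smallest integer k satisfying the bound: 16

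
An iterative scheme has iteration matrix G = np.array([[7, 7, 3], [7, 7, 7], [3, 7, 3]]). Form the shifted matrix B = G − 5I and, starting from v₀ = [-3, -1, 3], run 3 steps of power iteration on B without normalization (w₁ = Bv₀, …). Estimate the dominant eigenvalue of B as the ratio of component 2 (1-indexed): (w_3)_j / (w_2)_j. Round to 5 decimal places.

μ ≈ 4.63441

B = G − 5I has rows (2, 7, 3); (7, 2, 7); (3, 7, -2)
w1 = Bv₀ = (2·(-3) + 7·(-1) + 3·3; 7·(-3) + 2·(-1) + 7·3; 3·(-3) + 7·(-1) + (-2)·3) = (-4, -2, -22)
w2 = Bw1 = (2·(-4) + 7·(-2) + 3·(-22); 7·(-4) + 2·(-2) + 7·(-22); 3·(-4) + 7·(-2) + (-2)·(-22)) = (-88, -186, 18)
w3 = Bw2 = (-1424, -862, -1602)
Ratio: -862/-186 = 4.63441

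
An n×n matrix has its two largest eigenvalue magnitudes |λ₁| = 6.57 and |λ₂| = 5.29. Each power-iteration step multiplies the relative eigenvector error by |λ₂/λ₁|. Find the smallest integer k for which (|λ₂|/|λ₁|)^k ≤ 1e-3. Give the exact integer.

32

|λ₂/λ₁| = 5.29/6.57 = 0.80518
Need k ≥ ln(1e-3) / ln(0.80518) = -6.9078 / -0.2167 ≈ 31.878
Smallest integer k satisfying the bound: 32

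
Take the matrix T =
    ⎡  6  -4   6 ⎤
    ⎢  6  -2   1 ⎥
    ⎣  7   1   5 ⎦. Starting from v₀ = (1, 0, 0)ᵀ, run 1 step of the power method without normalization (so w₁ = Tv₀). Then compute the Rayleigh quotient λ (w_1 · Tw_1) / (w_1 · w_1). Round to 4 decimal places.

w1 = Tv₀ = (6·1 + (-4)·0 + 6·0; 6·1 + (-2)·0 + 1·0; 7·1 + 1·0 + 5·0) = (6, 6, 7)
Tw1 = (54, 31, 83)
w1·Tw1 = 6·54 + 6·31 + 7·83 = 1091; w1·w1 = 6·6 + 6·6 + 7·7 = 121
λ ≈ 1091/121 = 9.0165

9.0165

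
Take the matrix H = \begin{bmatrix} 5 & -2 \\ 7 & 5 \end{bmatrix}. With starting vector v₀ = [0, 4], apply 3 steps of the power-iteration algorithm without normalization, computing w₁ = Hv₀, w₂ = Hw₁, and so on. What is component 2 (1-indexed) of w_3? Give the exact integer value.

-340

w1 = Hv₀ = (5·0 + (-2)·4; 7·0 + 5·4) = (-8, 20)
w2 = Hw1 = (5·(-8) + (-2)·20; 7·(-8) + 5·20) = (-80, 44)
w3 = Hw2 = (-488, -340)
The requested component of w3 is -340.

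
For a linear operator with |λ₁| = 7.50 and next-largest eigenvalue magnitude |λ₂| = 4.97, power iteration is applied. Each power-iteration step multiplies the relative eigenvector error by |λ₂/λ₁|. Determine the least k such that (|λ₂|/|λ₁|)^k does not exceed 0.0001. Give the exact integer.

23

|λ₂/λ₁| = 4.97/7.50 = 0.66267
Need k ≥ ln(0.0001) / ln(0.66267) = -9.2103 / -0.4115 ≈ 22.383
Smallest integer k satisfying the bound: 23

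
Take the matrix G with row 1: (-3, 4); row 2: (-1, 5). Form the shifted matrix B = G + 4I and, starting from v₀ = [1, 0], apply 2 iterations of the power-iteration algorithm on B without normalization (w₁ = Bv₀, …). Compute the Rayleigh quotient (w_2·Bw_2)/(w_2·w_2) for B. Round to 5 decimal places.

μ ≈ 9.16514

B = G + 4I has rows (1, 4); (-1, 9)
w1 = Bv₀ = (1·1 + 4·0; (-1)·1 + 9·0) = (1, -1)
w2 = Bw1 = (1·1 + 4·(-1); (-1)·1 + 9·(-1)) = (-3, -10)
Bw2 = (-43, -87)
w2·Bw2 = 999; w2·w2 = 109; μ ≈ 999/109 = 9.16514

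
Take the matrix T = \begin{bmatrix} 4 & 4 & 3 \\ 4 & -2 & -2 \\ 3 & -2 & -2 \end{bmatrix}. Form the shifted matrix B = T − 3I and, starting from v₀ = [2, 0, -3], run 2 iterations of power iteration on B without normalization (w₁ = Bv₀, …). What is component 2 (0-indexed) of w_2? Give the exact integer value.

-154

B = T − 3I has rows (1, 4, 3); (4, -5, -2); (3, -2, -5)
w1 = Bv₀ = (-7, 14, 21)
w2 = Bw1 = (112, -140, -154)
Requested component of w2: -154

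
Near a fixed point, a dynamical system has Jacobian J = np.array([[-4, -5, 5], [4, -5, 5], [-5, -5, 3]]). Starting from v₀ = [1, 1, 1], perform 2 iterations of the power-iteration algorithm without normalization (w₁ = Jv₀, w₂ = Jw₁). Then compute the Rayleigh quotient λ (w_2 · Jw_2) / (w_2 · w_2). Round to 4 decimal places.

w1 = Jv₀ = (-4, 4, -7)
w2 = Jw1 = (-39, -71, -21)
Jw2 = (406, 94, 487)
w2·Jw2 = (-39)·406 + (-71)·94 + (-21)·487 = -32735; w2·w2 = (-39)·(-39) + (-71)·(-71) + (-21)·(-21) = 7003
λ ≈ -32735/7003 = -4.6744

-4.6744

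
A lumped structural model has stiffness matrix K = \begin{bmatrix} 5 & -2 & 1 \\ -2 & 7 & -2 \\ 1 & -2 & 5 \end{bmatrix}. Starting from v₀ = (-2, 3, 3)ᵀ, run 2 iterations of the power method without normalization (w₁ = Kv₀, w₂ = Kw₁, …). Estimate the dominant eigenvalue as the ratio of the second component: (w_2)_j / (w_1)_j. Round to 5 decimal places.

λ ≈ 7.63158

w1 = Kv₀ = (-13, 19, 7)
w2 = Kw1 = (-96, 145, -16)
Ratio at component: 145 / 19 = 7.63158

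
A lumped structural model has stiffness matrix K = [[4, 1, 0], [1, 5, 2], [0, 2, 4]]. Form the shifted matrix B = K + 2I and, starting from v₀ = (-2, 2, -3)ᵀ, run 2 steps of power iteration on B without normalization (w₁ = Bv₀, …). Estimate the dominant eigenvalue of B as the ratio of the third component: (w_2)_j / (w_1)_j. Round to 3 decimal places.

5.143

B = K + 2I has rows (6, 1, 0); (1, 7, 2); (0, 2, 6)
w1 = Bv₀ = (6·(-2) + 1·2 + 0·(-3); 1·(-2) + 7·2 + 2·(-3); 0·(-2) + 2·2 + 6·(-3)) = (-10, 6, -14)
w2 = Bw1 = (6·(-10) + 1·6 + 0·(-14); 1·(-10) + 7·6 + 2·(-14); 0·(-10) + 2·6 + 6·(-14)) = (-54, 4, -72)
Ratio: -72/-14 = 5.143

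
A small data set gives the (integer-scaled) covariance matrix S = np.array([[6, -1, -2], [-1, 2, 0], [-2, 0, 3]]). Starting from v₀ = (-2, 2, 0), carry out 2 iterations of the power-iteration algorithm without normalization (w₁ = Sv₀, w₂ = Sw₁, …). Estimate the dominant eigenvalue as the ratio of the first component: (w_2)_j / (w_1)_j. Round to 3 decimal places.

λ ≈ 7.000

w1 = Sv₀ = (6·(-2) + (-1)·2 + (-2)·0; (-1)·(-2) + 2·2 + 0·0; (-2)·(-2) + 0·2 + 3·0) = (-14, 6, 4)
w2 = Sw1 = (6·(-14) + (-1)·6 + (-2)·4; (-1)·(-14) + 2·6 + 0·4; (-2)·(-14) + 0·6 + 3·4) = (-98, 26, 40)
Ratio at component: -98 / -14 = 7.000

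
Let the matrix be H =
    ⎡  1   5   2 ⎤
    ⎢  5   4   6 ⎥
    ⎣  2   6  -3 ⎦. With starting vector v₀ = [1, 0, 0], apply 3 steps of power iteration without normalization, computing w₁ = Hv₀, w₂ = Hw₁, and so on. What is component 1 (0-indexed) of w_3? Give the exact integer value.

454

w1 = Hv₀ = (1·1 + 5·0 + 2·0; 5·1 + 4·0 + 6·0; 2·1 + 6·0 + (-3)·0) = (1, 5, 2)
w2 = Hw1 = (1·1 + 5·5 + 2·2; 5·1 + 4·5 + 6·2; 2·1 + 6·5 + (-3)·2) = (30, 37, 26)
w3 = Hw2 = (267, 454, 204)
The requested component of w3 is 454.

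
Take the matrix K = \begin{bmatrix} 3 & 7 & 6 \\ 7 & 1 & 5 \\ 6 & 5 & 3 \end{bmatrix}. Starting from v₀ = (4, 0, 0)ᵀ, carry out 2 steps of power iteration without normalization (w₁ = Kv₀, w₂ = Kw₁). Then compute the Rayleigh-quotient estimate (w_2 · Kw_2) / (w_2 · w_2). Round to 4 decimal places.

λ ≈ 14.0706

w1 = Kv₀ = (12, 28, 24)
w2 = Kw1 = (376, 232, 284)
Kw2 = (4456, 4284, 4268)
w2·Kw2 = 376·4456 + 232·4284 + 284·4268 = 3881456; w2·w2 = 376·376 + 232·232 + 284·284 = 275856
λ ≈ 3881456/275856 = 14.0706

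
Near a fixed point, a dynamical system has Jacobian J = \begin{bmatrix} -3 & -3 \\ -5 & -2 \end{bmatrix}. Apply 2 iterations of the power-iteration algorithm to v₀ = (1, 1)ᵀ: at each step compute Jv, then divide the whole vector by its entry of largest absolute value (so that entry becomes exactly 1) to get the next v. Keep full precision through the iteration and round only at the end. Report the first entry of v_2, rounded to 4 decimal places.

Jv0 = (-6.00000, -7.00000); divide by -7.00000 → v1 = (0.85714, 1.00000)
Jv1 = (-5.57143, -6.28571); divide by -6.28571 → v2 = (0.88636, 1.00000)
Requested entry of v2: 39/44 = 0.8864

0.8864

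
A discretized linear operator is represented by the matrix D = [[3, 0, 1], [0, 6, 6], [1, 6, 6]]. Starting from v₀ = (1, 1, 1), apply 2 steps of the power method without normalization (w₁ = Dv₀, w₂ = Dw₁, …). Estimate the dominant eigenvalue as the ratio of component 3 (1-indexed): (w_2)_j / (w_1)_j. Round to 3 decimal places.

λ ≈ 11.846

w1 = Dv₀ = (3·1 + 0·1 + 1·1; 0·1 + 6·1 + 6·1; 1·1 + 6·1 + 6·1) = (4, 12, 13)
w2 = Dw1 = (3·4 + 0·12 + 1·13; 0·4 + 6·12 + 6·13; 1·4 + 6·12 + 6·13) = (25, 150, 154)
Ratio at component: 154 / 13 = 11.846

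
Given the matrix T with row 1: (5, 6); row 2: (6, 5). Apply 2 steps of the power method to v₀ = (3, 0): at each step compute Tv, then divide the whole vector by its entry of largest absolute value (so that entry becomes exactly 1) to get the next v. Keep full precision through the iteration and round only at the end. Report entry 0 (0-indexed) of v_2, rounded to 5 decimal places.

Tv0 = (15.000000, 18.000000); divide by 18.000000 → v1 = (0.833333, 1.000000)
Tv1 = (10.166667, 10.000000); divide by 10.166667 → v2 = (1.000000, 0.983607)
Requested entry of v2: 183/183 = 1.00000

1.00000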